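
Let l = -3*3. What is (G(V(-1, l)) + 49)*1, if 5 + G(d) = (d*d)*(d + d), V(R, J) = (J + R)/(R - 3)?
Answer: 301/4 ≈ 75.250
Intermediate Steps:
l = -9
V(R, J) = (J + R)/(-3 + R)
G(d) = -5 + 2*d**3 (G(d) = -5 + (d*d)*(d + d) = -5 + d**2*(2*d) = -5 + 2*d**3)
(G(V(-1, l)) + 49)*1 = ((-5 + 2*((-9 - 1)/(-3 - 1))**3) + 49)*1 = ((-5 + 2*(-10/(-4))**3) + 49)*1 = ((-5 + 2*(-1/4*(-10))**3) + 49)*1 = ((-5 + 2*(5/2)**3) + 49)*1 = ((-5 + 2*(125/8)) + 49)*1 = ((-5 + 125/4) + 49)*1 = (105/4 + 49)*1 = (301/4)*1 = 301/4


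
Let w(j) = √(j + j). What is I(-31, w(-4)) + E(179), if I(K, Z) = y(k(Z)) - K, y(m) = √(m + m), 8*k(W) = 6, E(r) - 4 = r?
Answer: 214 + √6/2 ≈ 215.22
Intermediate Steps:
E(r) = 4 + r
w(j) = √2*√j (w(j) = √(2*j) = √2*√j)
k(W) = ¾ (k(W) = (⅛)*6 = ¾)
y(m) = √2*√m (y(m) = √(2*m) = √2*√m)
I(K, Z) = √6/2 - K (I(K, Z) = √2*√(¾) - K = √2*(√3/2) - K = √6/2 - K)
I(-31, w(-4)) + E(179) = (√6/2 - 1*(-31)) + (4 + 179) = (√6/2 + 31) + 183 = (31 + √6/2) + 183 = 214 + √6/2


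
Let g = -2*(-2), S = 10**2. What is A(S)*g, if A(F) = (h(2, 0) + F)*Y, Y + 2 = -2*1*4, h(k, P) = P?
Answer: -4000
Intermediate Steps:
S = 100
Y = -10 (Y = -2 - 2*1*4 = -2 - 2*4 = -2 - 8 = -10)
A(F) = -10*F (A(F) = (0 + F)*(-10) = F*(-10) = -10*F)
g = 4
A(S)*g = -10*100*4 = -1000*4 = -4000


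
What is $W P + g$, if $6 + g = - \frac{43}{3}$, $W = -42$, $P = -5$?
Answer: $\frac{569}{3} \approx 189.67$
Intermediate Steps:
$g = - \frac{61}{3}$ ($g = -6 - \frac{43}{3} = - \frac{61}{3} \approx -20.333$)
$W P + g = \left(-42\right) \left(-5\right) - \frac{61}{3} = 210 - \frac{61}{3} = \frac{569}{3}$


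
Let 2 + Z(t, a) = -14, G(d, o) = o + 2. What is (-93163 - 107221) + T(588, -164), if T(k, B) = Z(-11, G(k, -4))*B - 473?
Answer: -198233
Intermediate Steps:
G(d, o) = 2 + o
Z(t, a) = -16 (Z(t, a) = -2 - 14 = -16)
T(k, B) = -473 - 16*B (T(k, B) = -16*B - 473 = -473 - 16*B)
(-93163 - 107221) + T(588, -164) = (-93163 - 107221) + (-473 - 16*(-164)) = -200384 + (-473 + 2624) = -200384 + 2151 = -198233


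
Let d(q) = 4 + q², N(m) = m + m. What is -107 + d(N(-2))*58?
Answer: 1053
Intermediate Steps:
N(m) = 2*m
-107 + d(N(-2))*58 = -107 + (4 + (2*(-2))²)*58 = -107 + (4 + (-4)²)*58 = -107 + (4 + 16)*58 = -107 + 20*58 = -107 + 1160 = 1053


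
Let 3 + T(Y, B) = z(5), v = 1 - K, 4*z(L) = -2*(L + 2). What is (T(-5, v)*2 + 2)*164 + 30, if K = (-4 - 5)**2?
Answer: -1774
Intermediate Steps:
K = 81 (K = (-9)**2 = 81)
z(L) = -1 - L/2 (z(L) = (-2*(L + 2))/4 = (-2*(2 + L))/4 = (-4 - 2*L)/4 = -1 - L/2)
v = -80 (v = 1 - 1*81 = 1 - 81 = -80)
T(Y, B) = -13/2 (T(Y, B) = -3 + (-1 - 1/2*5) = -3 + (-1 - 5/2) = -3 - 7/2 = -13/2)
(T(-5, v)*2 + 2)*164 + 30 = (-13/2*2 + 2)*164 + 30 = (-13 + 2)*164 + 30 = -11*164 + 30 = -1804 + 30 = -1774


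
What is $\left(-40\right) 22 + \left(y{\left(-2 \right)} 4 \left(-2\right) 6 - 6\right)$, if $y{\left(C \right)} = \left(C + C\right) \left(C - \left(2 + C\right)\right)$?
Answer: $-1270$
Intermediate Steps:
$y{\left(C \right)} = - 4 C$ ($y{\left(C \right)} = 2 C \left(-2\right) = - 4 C$)
$\left(-40\right) 22 + \left(y{\left(-2 \right)} 4 \left(-2\right) 6 - 6\right) = \left(-40\right) 22 + \left(\left(-4\right) \left(-2\right) 4 \left(-2\right) 6 - 6\right) = -880 + \left(8 \left(\left(-8\right) 6\right) - 6\right) = -880 + \left(8 \left(-48\right) - 6\right) = -880 - 390 = -1270$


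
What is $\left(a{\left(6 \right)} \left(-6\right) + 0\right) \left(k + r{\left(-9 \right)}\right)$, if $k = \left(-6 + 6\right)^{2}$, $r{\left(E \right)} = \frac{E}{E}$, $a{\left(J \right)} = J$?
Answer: $-36$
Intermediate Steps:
$r{\left(E \right)} = 1$
$k = 0$ ($k = 0^{2} = 0$)
$\left(a{\left(6 \right)} \left(-6\right) + 0\right) \left(k + r{\left(-9 \right)}\right) = \left(6 \left(-6\right) + 0\right) \left(0 + 1\right) = \left(-36 + 0\right) 1 = \left(-36\right) 1 = -36$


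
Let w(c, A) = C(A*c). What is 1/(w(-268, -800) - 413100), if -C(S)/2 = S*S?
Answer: -1/91935133100 ≈ -1.0877e-11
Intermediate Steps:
C(S) = -2*S² (C(S) = -2*S*S = -2*S²)
w(c, A) = -2*A²*c²
1/(w(-268, -800) - 413100) = 1/(-2*(-800)²*(-268)² - 413100) = 1/(-2*640000*71824 - 413100) = 1/(-91934720000 - 413100) = 1/(-91935133100) = -1/91935133100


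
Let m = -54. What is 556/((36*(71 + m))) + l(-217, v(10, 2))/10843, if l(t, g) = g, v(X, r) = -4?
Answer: 1506565/1658979 ≈ 0.90813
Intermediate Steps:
556/((36*(71 + m))) + l(-217, v(10, 2))/10843 = 556/((36*(71 - 54))) - 4/10843 = 556/((36*17)) - 4*1/10843 = 556/612 - 4/10843 = 556*(1/612) - 4/10843 = 139/153 - 4/10843 = 1506565/1658979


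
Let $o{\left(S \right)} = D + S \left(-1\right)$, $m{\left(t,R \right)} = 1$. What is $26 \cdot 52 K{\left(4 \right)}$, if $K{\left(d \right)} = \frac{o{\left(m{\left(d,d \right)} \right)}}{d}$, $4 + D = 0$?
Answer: $-1690$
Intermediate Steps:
$D = -4$ ($D = -4 + 0 = -4$)
$o{\left(S \right)} = -4 - S$ ($o{\left(S \right)} = -4 + S \left(-1\right) = -4 - S$)
$K{\left(d \right)} = - \frac{5}{d}$ ($K{\left(d \right)} = \frac{-4 - 1}{d} = - \frac{5}{d}$)
$26 \cdot 52 K{\left(4 \right)} = 26 \cdot 52 \left(- \frac{5}{4}\right) = 1352 \left(\left(-5\right) \frac{1}{4}\right) = 1352 \left(- \frac{5}{4}\right) = -1690$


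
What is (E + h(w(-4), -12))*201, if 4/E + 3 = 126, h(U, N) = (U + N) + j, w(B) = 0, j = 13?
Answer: 8509/41 ≈ 207.54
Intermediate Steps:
h(U, N) = 13 + N + U (h(U, N) = (U + N) + 13 = (N + U) + 13 = 13 + N + U)
E = 4/123 (E = 4/(-3 + 126) = 4/123 ≈ 0.032520)
(E + h(w(-4), -12))*201 = (4/123 + (13 - 12 + 0))*201 = (4/123 + 1)*201 = (127/123)*201 = 8509/41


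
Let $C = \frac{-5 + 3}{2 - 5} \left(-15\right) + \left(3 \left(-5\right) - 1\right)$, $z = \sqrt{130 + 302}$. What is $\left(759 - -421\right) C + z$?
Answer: $-30680 + 12 \sqrt{3} \approx -30659.0$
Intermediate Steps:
$z = 12 \sqrt{3}$ ($z = \sqrt{432} = 12 \sqrt{3} \approx 20.785$)
$C = -26$ ($C = - \frac{2}{-3} \left(-15\right) - 16 = \left(-2\right) \left(- \frac{1}{3}\right) \left(-15\right) - 16 = \frac{2}{3} \left(-15\right) - 16 = -10 - 16 = -26$)
$\left(759 - -421\right) C + z = \left(759 - -421\right) \left(-26\right) + 12 \sqrt{3} = \left(759 + 421\right) \left(-26\right) + 12 \sqrt{3} = 1180 \left(-26\right) + 12 \sqrt{3} = -30680 + 12 \sqrt{3}$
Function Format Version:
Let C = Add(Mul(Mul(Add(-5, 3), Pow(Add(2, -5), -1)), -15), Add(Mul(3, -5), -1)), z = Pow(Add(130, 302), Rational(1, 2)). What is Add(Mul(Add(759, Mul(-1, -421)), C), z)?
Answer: Add(-30680, Mul(12, Pow(3, Rational(1, 2)))) ≈ -30659.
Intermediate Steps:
z = Mul(12, Pow(3, Rational(1, 2))) (z = Pow(432, Rational(1, 2)) = Mul(12, Pow(3, Rational(1, 2))) ≈ 20.785)
C = -26 (C = Add(Mul(Mul(-2, Pow(-3, -1)), -15), Add(-15, -1)) = Add(Mul(Mul(-2, Rational(-1, 3)), -15), -16) = Add(Mul(Rational(2, 3), -15), -16) = Add(-10, -16) = -26)
Add(Mul(Add(759, Mul(-1, -421)), C), z) = Add(Mul(Add(759, Mul(-1, -421)), -26), Mul(12, Pow(3, Rational(1, 2)))) = Add(Mul(Add(759, 421), -26), Mul(12, Pow(3, Rational(1, 2)))) = Add(Mul(1180, -26), Mul(12, Pow(3, Rational(1, 2)))) = Add(-30680, Mul(12, Pow(3, Rational(1, 2))))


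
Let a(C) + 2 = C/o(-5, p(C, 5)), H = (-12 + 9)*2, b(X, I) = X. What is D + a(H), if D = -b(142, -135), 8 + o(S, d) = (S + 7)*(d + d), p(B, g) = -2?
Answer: -1149/8 ≈ -143.63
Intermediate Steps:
H = -6 (H = -3*2 = -6)
o(S, d) = -8 + 2*d*(7 + S) (o(S, d) = -8 + (S + 7)*(d + d) = -8 + (7 + S)*(2*d) = -8 + 2*d*(7 + S))
a(C) = -2 - C/16 (a(C) = -2 + C/(-8 + 14*(-2) + 2*(-5)*(-2)) = -2 + C/(-8 - 28 + 20) = -2 + C/(-16) = -2 + C*(-1/16) = -2 - C/16)
D = -142 (D = -1*142 = -142)
D + a(H) = -142 + (-2 - 1/16*(-6)) = -142 + (-2 + 3/8) = -142 - 13/8 = -1149/8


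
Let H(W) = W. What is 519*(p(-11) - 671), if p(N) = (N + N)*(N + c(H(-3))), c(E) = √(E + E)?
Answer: -222651 - 11418*I*√6 ≈ -2.2265e+5 - 27968.0*I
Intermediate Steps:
c(E) = √2*√E (c(E) = √(2*E) = √2*√E)
p(N) = 2*N*(N + I*√6) (p(N) = (N + N)*(N + √2*√(-3)) = (2*N)*(N + √2*(I*√3)) = (2*N)*(N + I*√6) = 2*N*(N + I*√6))
519*(p(-11) - 671) = 519*(2*(-11)*(-11 + I*√6) - 671) = 519*((242 - 22*I*√6) - 671) = 519*(-429 - 22*I*√6) = -222651 - 11418*I*√6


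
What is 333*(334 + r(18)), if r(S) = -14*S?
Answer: 27306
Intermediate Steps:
333*(334 + r(18)) = 333*(334 - 14*18) = 333*(334 - 252) = 333*82 = 27306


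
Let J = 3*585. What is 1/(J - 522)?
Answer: 1/1233 ≈ 0.00081103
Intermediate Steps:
J = 1755
1/(J - 522) = 1/(1755 - 522) = 1/1233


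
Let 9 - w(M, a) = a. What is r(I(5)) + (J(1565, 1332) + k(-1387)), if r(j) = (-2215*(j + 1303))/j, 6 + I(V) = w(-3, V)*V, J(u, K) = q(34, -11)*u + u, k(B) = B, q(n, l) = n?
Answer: -2169723/14 ≈ -1.5498e+5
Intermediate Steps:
w(M, a) = 9 - a
J(u, K) = 35*u (J(u, K) = 34*u + u = 35*u)
I(V) = -6 + V*(9 - V) (I(V) = -6 + (9 - V)*V = -6 + V*(9 - V))
r(j) = (-2886145 - 2215*j)/j (r(j) = (-2215*(1303 + j))/j = (-2886145 - 2215*j)/j)
r(I(5)) + (J(1565, 1332) + k(-1387)) = (-2215 - 2886145/(-6 - 1*5*(-9 + 5))) + (35*1565 - 1387) = (-2215 - 2886145/(-6 - 1*5*(-4))) + (54775 - 1387) = (-2215 - 2886145/(-6 + 20)) + 53388 = (-2215 - 2886145/14) + 53388 = -2917155/14 + 53388 = -2169723/14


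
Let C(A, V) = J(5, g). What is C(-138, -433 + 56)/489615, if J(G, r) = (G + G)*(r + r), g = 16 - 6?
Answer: 40/97923 ≈ 0.00040848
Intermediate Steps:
g = 10
J(G, r) = 4*G*r (J(G, r) = (2*G)*(2*r) = 4*G*r)
C(A, V) = 200 (C(A, V) = 4*5*10 = 200)
C(-138, -433 + 56)/489615 = 200/489615 = 200*(1/489615) = 40/97923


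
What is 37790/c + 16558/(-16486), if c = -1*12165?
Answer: -82443401/20055219 ≈ -4.1108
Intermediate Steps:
c = -12165
37790/c + 16558/(-16486) = 37790/(-12165) + 16558/(-16486) = 37790*(-1/12165) + 16558*(-1/16486) = -7558/2433 - 8279/8243 = -82443401/20055219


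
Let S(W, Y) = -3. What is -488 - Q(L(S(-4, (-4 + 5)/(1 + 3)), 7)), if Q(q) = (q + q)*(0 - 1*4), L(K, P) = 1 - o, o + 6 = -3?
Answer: -408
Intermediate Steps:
o = -9 (o = -6 - 3 = -9)
L(K, P) = 10 (L(K, P) = 1 - 1*(-9) = 1 + 9 = 10)
Q(q) = -8*q (Q(q) = (2*q)*(0 - 4) = (2*q)*(-4) = -8*q)
-488 - Q(L(S(-4, (-4 + 5)/(1 + 3)), 7)) = -488 - (-8)*10 = -488 - 1*(-80) = -488 + 80 = -408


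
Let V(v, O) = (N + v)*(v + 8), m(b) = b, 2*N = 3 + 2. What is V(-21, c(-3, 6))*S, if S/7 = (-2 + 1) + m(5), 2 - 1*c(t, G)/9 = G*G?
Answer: 6734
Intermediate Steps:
c(t, G) = 18 - 9*G**2 (c(t, G) = 18 - 9*G*G = 18 - 9*G**2)
N = 5/2 (N = (3 + 2)/2 = (1/2)*5 = 5/2 ≈ 2.5000)
V(v, O) = (8 + v)*(5/2 + v) (V(v, O) = (5/2 + v)*(v + 8) = (5/2 + v)*(8 + v) = (8 + v)*(5/2 + v))
S = 28 (S = 7*((-2 + 1) + 5) = 7*(-1 + 5) = 7*4 = 28)
V(-21, c(-3, 6))*S = (20 + (-21)**2 + (21/2)*(-21))*28 = (20 + 441 - 441/2)*28 = (481/2)*28 = 6734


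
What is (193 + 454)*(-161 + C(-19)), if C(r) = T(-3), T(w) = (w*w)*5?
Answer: -75052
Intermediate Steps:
T(w) = 5*w**2 (T(w) = w**2*5 = 5*w**2)
C(r) = 45 (C(r) = 5*(-3)**2 = 5*9 = 45)
(193 + 454)*(-161 + C(-19)) = (193 + 454)*(-161 + 45) = 647*(-116) = -75052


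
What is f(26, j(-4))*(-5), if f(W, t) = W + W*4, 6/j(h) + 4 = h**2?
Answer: -650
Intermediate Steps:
j(h) = 6/(-4 + h**2)
f(W, t) = 5*W (f(W, t) = W + 4*W = 5*W)
f(26, j(-4))*(-5) = (5*26)*(-5) = 130*(-5) = -650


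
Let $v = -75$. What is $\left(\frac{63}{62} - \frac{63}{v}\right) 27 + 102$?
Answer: $\frac{235779}{1550} \approx 152.12$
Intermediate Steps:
$\left(\frac{63}{62} - \frac{63}{v}\right) 27 + 102 = \left(\frac{63}{62} - \frac{63}{-75}\right) 27 + 102 = \left(63 \cdot \frac{1}{62} - - \frac{21}{25}\right) 27 + 102 = \left(\frac{63}{62} + \frac{21}{25}\right) 27 + 102 = \frac{2877}{1550} \cdot 27 + 102 = \frac{77679}{1550} + 102 = \frac{235779}{1550}$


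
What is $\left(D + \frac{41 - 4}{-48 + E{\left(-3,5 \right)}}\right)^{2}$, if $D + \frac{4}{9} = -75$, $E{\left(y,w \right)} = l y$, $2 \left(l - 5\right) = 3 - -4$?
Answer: $\frac{1121781049}{194481} \approx 5768.1$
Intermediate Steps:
$l = \frac{17}{2}$ ($l = 5 + \frac{3 - -4}{2} = 5 + \frac{3 + 4}{2} = 5 + \frac{1}{2} \cdot 7 = 5 + \frac{7}{2} = \frac{17}{2} \approx 8.5$)
$E{\left(y,w \right)} = \frac{17 y}{2}$
$D = - \frac{679}{9}$ ($D = - \frac{4}{9} - 75 = - \frac{679}{9} \approx -75.444$)
$\left(D + \frac{41 - 4}{-48 + E{\left(-3,5 \right)}}\right)^{2} = \left(- \frac{679}{9} + \frac{41 - 4}{-48 + \frac{17}{2} \left(-3\right)}\right)^{2} = \left(- \frac{679}{9} + \frac{37}{-48 - \frac{51}{2}}\right)^{2} = \left(- \frac{679}{9} + \frac{37}{- \frac{147}{2}}\right)^{2} = \left(- \frac{679}{9} + 37 \left(- \frac{2}{147}\right)\right)^{2} = \left(- \frac{679}{9} - \frac{74}{147}\right)^{2} = \left(- \frac{33493}{441}\right)^{2} = \frac{1121781049}{194481}$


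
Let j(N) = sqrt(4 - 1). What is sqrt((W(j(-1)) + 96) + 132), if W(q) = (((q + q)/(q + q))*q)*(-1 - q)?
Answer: sqrt(225 - sqrt(3)) ≈ 14.942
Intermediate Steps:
j(N) = sqrt(3)
W(q) = q*(-1 - q) (W(q) = (((2*q)/((2*q)))*q)*(-1 - q) = (((2*q)*(1/(2*q)))*q)*(-1 - q) = (1*q)*(-1 - q) = q*(-1 - q))
sqrt((W(j(-1)) + 96) + 132) = sqrt((-sqrt(3)*(1 + sqrt(3)) + 96) + 132) = sqrt((96 - sqrt(3)*(1 + sqrt(3))) + 132) = sqrt(228 - sqrt(3)*(1 + sqrt(3)))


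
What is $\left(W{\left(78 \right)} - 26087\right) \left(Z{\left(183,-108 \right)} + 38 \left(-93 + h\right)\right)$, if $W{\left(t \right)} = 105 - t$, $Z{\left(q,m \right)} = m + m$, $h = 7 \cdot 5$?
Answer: $63065200$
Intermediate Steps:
$h = 35$
$Z{\left(q,m \right)} = 2 m$
$\left(W{\left(78 \right)} - 26087\right) \left(Z{\left(183,-108 \right)} + 38 \left(-93 + h\right)\right) = \left(\left(105 - 78\right) - 26087\right) \left(2 \left(-108\right) + 38 \left(-93 + 35\right)\right) = \left(\left(105 - 78\right) - 26087\right) \left(-216 + 38 \left(-58\right)\right) = \left(27 - 26087\right) \left(-216 - 2204\right) = \left(-26060\right) \left(-2420\right) = 63065200$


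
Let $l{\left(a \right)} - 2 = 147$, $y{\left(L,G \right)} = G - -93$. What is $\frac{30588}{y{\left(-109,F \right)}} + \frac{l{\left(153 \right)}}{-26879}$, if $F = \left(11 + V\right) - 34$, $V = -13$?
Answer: $\frac{274055453}{510701} \approx 536.63$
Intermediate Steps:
$F = -36$ ($F = \left(11 - 13\right) - 34 = -2 - 34 = -36$)
$y{\left(L,G \right)} = 93 + G$ ($y{\left(L,G \right)} = G + 93 = 93 + G$)
$l{\left(a \right)} = 149$ ($l{\left(a \right)} = 2 + 147 = 149$)
$\frac{30588}{y{\left(-109,F \right)}} + \frac{l{\left(153 \right)}}{-26879} = \frac{30588}{93 - 36} + \frac{149}{-26879} = \frac{30588}{57} + 149 \left(- \frac{1}{26879}\right) = 30588 \cdot \frac{1}{57} - \frac{149}{26879} = \frac{10196}{19} - \frac{149}{26879} = \frac{274055453}{510701}$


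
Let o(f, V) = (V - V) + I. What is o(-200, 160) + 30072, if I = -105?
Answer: 29967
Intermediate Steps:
o(f, V) = -105 (o(f, V) = (V - V) - 105 = 0 - 105 = -105)
o(-200, 160) + 30072 = -105 + 30072 = 29967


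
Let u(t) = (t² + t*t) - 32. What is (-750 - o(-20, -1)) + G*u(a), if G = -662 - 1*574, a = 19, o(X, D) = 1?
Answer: -853591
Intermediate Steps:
G = -1236 (G = -662 - 574 = -1236)
u(t) = -32 + 2*t² (u(t) = (t² + t²) - 32 = 2*t² - 32 = -32 + 2*t²)
(-750 - o(-20, -1)) + G*u(a) = (-750 - 1*1) - 1236*(-32 + 2*19²) = (-750 - 1) - 1236*(-32 + 2*361) = -751 - 1236*(-32 + 722) = -751 - 1236*690 = -751 - 852840 = -853591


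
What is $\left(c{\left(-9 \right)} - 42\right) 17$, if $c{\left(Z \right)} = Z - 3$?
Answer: $-918$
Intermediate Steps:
$c{\left(Z \right)} = -3 + Z$ ($c{\left(Z \right)} = Z - 3 = -3 + Z$)
$\left(c{\left(-9 \right)} - 42\right) 17 = \left(\left(-3 - 9\right) - 42\right) 17 = \left(-12 - 42\right) 17 = \left(-54\right) 17 = -918$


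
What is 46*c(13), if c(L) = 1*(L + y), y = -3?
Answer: 460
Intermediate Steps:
c(L) = -3 + L (c(L) = 1*(L - 3) = 1*(-3 + L) = -3 + L)
46*c(13) = 46*(-3 + 13) = 46*10 = 460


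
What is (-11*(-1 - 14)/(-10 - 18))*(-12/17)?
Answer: 495/119 ≈ 4.1597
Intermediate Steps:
(-11*(-1 - 14)/(-10 - 18))*(-12/17) = (-(-165)/(-28))*(-12*1/17) = -(-165)*(-1)/28*(-12/17) = -11*15/28*(-12/17) = -165/28*(-12/17) = 495/119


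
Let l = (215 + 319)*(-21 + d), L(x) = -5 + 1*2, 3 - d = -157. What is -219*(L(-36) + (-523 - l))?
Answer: 16370688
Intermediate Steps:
d = 160 (d = 3 - 1*(-157) = 3 + 157 = 160)
L(x) = -3 (L(x) = -5 + 2 = -3)
l = 74226 (l = (215 + 319)*(-21 + 160) = 534*139 = 74226)
-219*(L(-36) + (-523 - l)) = -219*(-3 + (-523 - 1*74226)) = -219*(-3 + (-523 - 74226)) = -219*(-3 - 74749) = -219*(-74752) = 16370688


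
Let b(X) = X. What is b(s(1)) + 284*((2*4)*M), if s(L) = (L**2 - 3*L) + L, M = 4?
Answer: 9087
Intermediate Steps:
s(L) = L**2 - 2*L
b(s(1)) + 284*((2*4)*M) = 1*(-2 + 1) + 284*((2*4)*4) = 1*(-1) + 284*(8*4) = -1 + 284*32 = -1 + 9088 = 9087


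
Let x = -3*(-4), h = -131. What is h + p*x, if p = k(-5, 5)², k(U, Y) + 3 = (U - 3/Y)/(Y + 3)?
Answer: 832/25 ≈ 33.280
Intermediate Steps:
k(U, Y) = -3 + (U - 3/Y)/(3 + Y) (k(U, Y) = -3 + (U - 3/Y)/(Y + 3) = -3 + (U - 3/Y)/(3 + Y))
x = 12
p = 1369/100 (p = ((-3 - 9*5 - 3*5² - 5*5)/(5*(3 + 5)))² = ((⅕)*(-3 - 45 - 3*25 - 25)/8)² = ((⅕)*(⅛)*(-3 - 45 - 75 - 25))² = ((⅕)*(⅛)*(-148))² = (-37/10)² = 1369/100 ≈ 13.690)
h + p*x = -131 + (1369/100)*12 = -131 + 4107/25 = 832/25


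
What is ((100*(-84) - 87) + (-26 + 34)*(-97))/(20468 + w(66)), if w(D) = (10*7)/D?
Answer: -305679/675479 ≈ -0.45254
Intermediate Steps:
w(D) = 70/D
((100*(-84) - 87) + (-26 + 34)*(-97))/(20468 + w(66)) = ((100*(-84) - 87) + (-26 + 34)*(-97))/(20468 + 70/66) = ((-8400 - 87) + 8*(-97))/(20468 + 70*(1/66)) = (-8487 - 776)/(20468 + 35/33) = -9263/675479/33 = -9263*33/675479 = -305679/675479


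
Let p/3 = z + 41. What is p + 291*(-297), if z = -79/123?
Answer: -3538543/41 ≈ -86306.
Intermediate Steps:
z = -79/123 (z = -79*1/123 = -79/123 ≈ -0.64228)
p = 4964/41 (p = 3*(-79/123 + 41) = 3*(4964/123) = 4964/41 ≈ 121.07)
p + 291*(-297) = 4964/41 + 291*(-297) = 4964/41 - 86427 = -3538543/41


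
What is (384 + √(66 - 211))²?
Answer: (384 + I*√145)² ≈ 1.4731e+5 + 9247.9*I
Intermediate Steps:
(384 + √(66 - 211))² = (384 + √(-145))² = (384 + I*√145)²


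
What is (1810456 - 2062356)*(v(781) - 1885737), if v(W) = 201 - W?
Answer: 475163252300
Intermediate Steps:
(1810456 - 2062356)*(v(781) - 1885737) = (1810456 - 2062356)*((201 - 1*781) - 1885737) = -251900*((201 - 781) - 1885737) = -251900*(-580 - 1885737) = -251900*(-1886317) = 475163252300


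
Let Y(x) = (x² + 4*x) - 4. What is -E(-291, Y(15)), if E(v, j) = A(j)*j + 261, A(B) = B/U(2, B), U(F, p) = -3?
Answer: 78178/3 ≈ 26059.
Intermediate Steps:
A(B) = -B/3 (A(B) = B/(-3) = B*(-⅓) = -B/3)
Y(x) = -4 + x² + 4*x
E(v, j) = 261 - j²/3 (E(v, j) = (-j/3)*j + 261 = -j²/3 + 261 = 261 - j²/3)
-E(-291, Y(15)) = -(261 - (-4 + 15² + 4*15)²/3) = -(261 - (-4 + 225 + 60)²/3) = -(261 - ⅓*281²) = -(261 - ⅓*78961) = -(261 - 78961/3) = -1*(-78178/3) = 78178/3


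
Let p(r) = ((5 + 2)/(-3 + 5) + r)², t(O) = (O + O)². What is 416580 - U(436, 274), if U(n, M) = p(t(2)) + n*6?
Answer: 1654335/4 ≈ 4.1358e+5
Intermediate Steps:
t(O) = 4*O² (t(O) = (2*O)² = 4*O²)
p(r) = (7/2 + r)²
U(n, M) = 1521/4 + 6*n (U(n, M) = (7 + 2*(4*2²))²/4 + n*6 = (7 + 2*(4*4))²/4 + 6*n = (7 + 2*16)²/4 + 6*n = (7 + 32)²/4 + 6*n = (¼)*39² + 6*n = (¼)*1521 + 6*n = 1521/4 + 6*n)
416580 - U(436, 274) = 416580 - (1521/4 + 6*436) = 416580 - (1521/4 + 2616) = 416580 - 1*11985/4 = 416580 - 11985/4 = 1654335/4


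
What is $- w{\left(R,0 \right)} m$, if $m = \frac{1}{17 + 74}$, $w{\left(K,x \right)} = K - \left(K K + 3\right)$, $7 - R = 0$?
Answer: $\frac{45}{91} \approx 0.49451$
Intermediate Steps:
$R = 7$ ($R = 7 - 0 = 7 + 0 = 7$)
$w{\left(K,x \right)} = -3 + K - K^{2}$ ($w{\left(K,x \right)} = K - \left(K^{2} + 3\right) = K - \left(3 + K^{2}\right) = -3 + K - K^{2}$)
$m = \frac{1}{91} \approx 0.010989$
$- w{\left(R,0 \right)} m = - (-3 + 7 - 7^{2}) \frac{1}{91} = - (-3 + 7 - 49) \frac{1}{91} = \left(-1\right) \left(-45\right) \frac{1}{91} = 45 \cdot \frac{1}{91} = \frac{45}{91}$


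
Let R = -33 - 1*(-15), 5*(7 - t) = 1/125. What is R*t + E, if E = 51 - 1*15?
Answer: -56232/625 ≈ -89.971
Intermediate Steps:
E = 36 (E = 51 - 15 = 36)
t = 4374/625 (t = 7 - ⅕/125 = 7 - ⅕*1/125 = 7 - 1/625 = 4374/625 ≈ 6.9984)
R = -18 (R = -33 + 15 = -18)
R*t + E = -18*4374/625 + 36 = -78732/625 + 36 = -56232/625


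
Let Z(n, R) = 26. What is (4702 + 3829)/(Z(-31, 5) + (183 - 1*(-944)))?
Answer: 8531/1153 ≈ 7.3990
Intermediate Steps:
(4702 + 3829)/(Z(-31, 5) + (183 - 1*(-944))) = (4702 + 3829)/(26 + (183 - 1*(-944))) = 8531/(26 + (183 + 944)) = 8531/(26 + 1127) = 8531/1153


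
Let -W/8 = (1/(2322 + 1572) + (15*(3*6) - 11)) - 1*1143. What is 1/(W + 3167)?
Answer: 1947/19935329 ≈ 9.7666e-5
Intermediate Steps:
W = 13769180/1947 (W = -8*((1/(2322 + 1572) + (15*(3*6) - 11)) - 1*1143) = -8*((1/3894 + (15*18 - 11)) - 1143) = -8*((1/3894 + (270 - 11)) - 1143) = -8*((1/3894 + 259) - 1143) = -8*(1008547/3894 - 1143) = -8*(-3442295/3894) = 13769180/1947 ≈ 7072.0)
1/(W + 3167) = 1/(13769180/1947 + 3167) = 1/(19935329/1947) = 1947/19935329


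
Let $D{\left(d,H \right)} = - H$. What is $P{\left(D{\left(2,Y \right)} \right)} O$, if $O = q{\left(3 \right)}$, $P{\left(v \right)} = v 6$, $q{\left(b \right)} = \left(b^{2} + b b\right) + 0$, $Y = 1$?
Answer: $-108$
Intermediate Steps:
$q{\left(b \right)} = 2 b^{2}$ ($q{\left(b \right)} = \left(b^{2} + b^{2}\right) + 0 = 2 b^{2} + 0 = 2 b^{2}$)
$P{\left(v \right)} = 6 v$
$O = 18$ ($O = 2 \cdot 3^{2} = 2 \cdot 9 = 18$)
$P{\left(D{\left(2,Y \right)} \right)} O = 6 \left(\left(-1\right) 1\right) 18 = 6 \left(-1\right) 18 = \left(-6\right) 18 = -108$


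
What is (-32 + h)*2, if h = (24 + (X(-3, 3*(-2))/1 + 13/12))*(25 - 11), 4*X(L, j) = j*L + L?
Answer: 2230/3 ≈ 743.33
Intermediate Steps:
X(L, j) = L/4 + L*j/4 (X(L, j) = (j*L + L)/4 = (L*j + L)/4 = (L + L*j)/4 = L/4 + L*j/4)
h = 1211/3 (h = (24 + (((1/4)*(-3)*(1 + 3*(-2)))/1 + 13/12))*(25 - 11) = (24 + (((1/4)*(-3)*(1 - 6))*1 + 13*(1/12)))*14 = (24 + (((1/4)*(-3)*(-5))*1 + 13/12))*14 = (24 + ((15/4)*1 + 13/12))*14 = (24 + (15/4 + 13/12))*14 = (24 + 29/6)*14 = (173/6)*14 = 1211/3 ≈ 403.67)
(-32 + h)*2 = (-32 + 1211/3)*2 = (1115/3)*2 = 2230/3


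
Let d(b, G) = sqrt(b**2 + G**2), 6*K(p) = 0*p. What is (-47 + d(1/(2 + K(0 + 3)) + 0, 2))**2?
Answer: (94 - sqrt(17))**2/4 ≈ 2019.5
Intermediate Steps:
K(p) = 0 (K(p) = (0*p)/6 = (1/6)*0 = 0)
d(b, G) = sqrt(G**2 + b**2)
(-47 + d(1/(2 + K(0 + 3)) + 0, 2))**2 = (-47 + sqrt(2**2 + (1/(2 + 0) + 0)**2))**2 = (-47 + sqrt(4 + (1/2 + 0)**2))**2 = (-47 + sqrt(4 + (1/2)**2))**2 = (-47 + sqrt(4 + 1/4))**2 = (-47 + sqrt(17/4))**2 = (-47 + sqrt(17)/2)**2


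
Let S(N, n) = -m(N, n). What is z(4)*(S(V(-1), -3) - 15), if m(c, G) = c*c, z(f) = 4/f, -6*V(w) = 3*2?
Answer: -16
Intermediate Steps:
V(w) = -1 (V(w) = -2/2 = -⅙*6 = -1)
m(c, G) = c²
S(N, n) = -N²
z(4)*(S(V(-1), -3) - 15) = (4/4)*(-1*(-1)² - 15) = (4*(¼))*(-1*1 - 15) = 1*(-1 - 15) = 1*(-16) = -16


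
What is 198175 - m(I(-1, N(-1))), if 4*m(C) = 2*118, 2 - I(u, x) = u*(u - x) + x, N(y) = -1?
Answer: 198116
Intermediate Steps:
I(u, x) = 2 - x - u*(u - x) (I(u, x) = 2 - (u*(u - x) + x) = 2 - (x + u*(u - x)) = 2 + (-x - u*(u - x)) = 2 - x - u*(u - x))
m(C) = 59 (m(C) = (2*118)/4 = (¼)*236 = 59)
198175 - m(I(-1, N(-1))) = 198175 - 1*59 = 198175 - 59 = 198116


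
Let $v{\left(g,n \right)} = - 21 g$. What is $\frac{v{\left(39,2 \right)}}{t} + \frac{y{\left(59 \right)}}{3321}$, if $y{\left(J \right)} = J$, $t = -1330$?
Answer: $\frac{399767}{630990} \approx 0.63356$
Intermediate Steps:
$\frac{v{\left(39,2 \right)}}{t} + \frac{y{\left(59 \right)}}{3321} = \frac{\left(-21\right) 39}{-1330} + \frac{59}{3321} = \left(-819\right) \left(- \frac{1}{1330}\right) + 59 \cdot \frac{1}{3321} = \frac{117}{190} + \frac{59}{3321} = \frac{399767}{630990}$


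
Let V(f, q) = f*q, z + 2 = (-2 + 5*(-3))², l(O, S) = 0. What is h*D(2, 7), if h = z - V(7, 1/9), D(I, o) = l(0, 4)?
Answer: 0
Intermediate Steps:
z = 287 (z = -2 + (-2 + 5*(-3))² = -2 + (-2 - 15)² = -2 + (-17)² = -2 + 289 = 287)
D(I, o) = 0
h = 2576/9 (h = 287 - 7/9 = 2576/9 ≈ 286.22)
h*D(2, 7) = (2576/9)*0 = 0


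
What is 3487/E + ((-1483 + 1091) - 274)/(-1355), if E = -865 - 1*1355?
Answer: -649273/601620 ≈ -1.0792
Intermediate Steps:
E = -2220 (E = -865 - 1355 = -2220)
3487/E + ((-1483 + 1091) - 274)/(-1355) = 3487/(-2220) + ((-1483 + 1091) - 274)/(-1355) = 3487*(-1/2220) + (-392 - 274)*(-1/1355) = -3487/2220 - 666*(-1/1355) = -3487/2220 + 666/1355 = -649273/601620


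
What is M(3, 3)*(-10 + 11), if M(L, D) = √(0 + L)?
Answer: √3 ≈ 1.7320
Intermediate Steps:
M(L, D) = √L
M(3, 3)*(-10 + 11) = √3*(-10 + 11) = √3*1 = √3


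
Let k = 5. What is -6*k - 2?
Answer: -32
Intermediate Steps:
-6*k - 2 = -6*5 - 2 = -30 - 2 = -32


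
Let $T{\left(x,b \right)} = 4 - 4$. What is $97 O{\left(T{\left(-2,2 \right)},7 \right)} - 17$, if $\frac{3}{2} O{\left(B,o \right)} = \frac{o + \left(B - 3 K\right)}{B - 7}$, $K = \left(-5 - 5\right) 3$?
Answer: $- \frac{19175}{21} \approx -913.1$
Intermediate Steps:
$T{\left(x,b \right)} = 0$ ($T{\left(x,b \right)} = 4 - 4 = 0$)
$K = -30$ ($K = \left(-10\right) 3 = -30$)
$O{\left(B,o \right)} = \frac{2 \left(90 + B + o\right)}{3 \left(-7 + B\right)}$ ($O{\left(B,o \right)} = \frac{2 \frac{o + \left(B - -90\right)}{B - 7}}{3} = \frac{2 \frac{o + \left(B + 90\right)}{-7 + B}}{3} = \frac{2 \frac{o + \left(90 + B\right)}{-7 + B}}{3} = \frac{2 \frac{90 + B + o}{-7 + B}}{3} = \frac{2 \left(90 + B + o\right)}{3 \left(-7 + B\right)}$)
$97 O{\left(T{\left(-2,2 \right)},7 \right)} - 17 = 97 \frac{2 \left(90 + 0 + 7\right)}{3 \left(-7 + 0\right)} - 17 = 97 \cdot \frac{2}{3} \frac{1}{-7} \cdot 97 - 17 = 97 \cdot \frac{2}{3} \left(- \frac{1}{7}\right) 97 - 17 = 97 \left(- \frac{194}{21}\right) - 17 = - \frac{18818}{21} - 17 = - \frac{19175}{21}$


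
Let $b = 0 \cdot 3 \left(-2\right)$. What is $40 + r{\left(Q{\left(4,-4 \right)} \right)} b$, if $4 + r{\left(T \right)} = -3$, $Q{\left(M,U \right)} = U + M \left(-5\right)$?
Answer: $40$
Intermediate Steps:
$Q{\left(M,U \right)} = U - 5 M$
$r{\left(T \right)} = -7$ ($r{\left(T \right)} = -4 - 3 = -7$)
$b = 0$ ($b = 0 \left(-2\right) = 0$)
$40 + r{\left(Q{\left(4,-4 \right)} \right)} b = 40 - 0 = 40 + 0 = 40$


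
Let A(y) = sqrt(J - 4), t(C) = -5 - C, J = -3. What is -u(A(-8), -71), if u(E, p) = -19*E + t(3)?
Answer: 8 + 19*I*sqrt(7) ≈ 8.0 + 50.269*I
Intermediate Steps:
A(y) = I*sqrt(7) (A(y) = sqrt(-3 - 4) = sqrt(-7) = I*sqrt(7))
u(E, p) = -8 - 19*E (u(E, p) = -19*E + (-5 - 1*3) = -19*E + (-5 - 3) = -19*E - 8 = -8 - 19*E)
-u(A(-8), -71) = -(-8 - 19*I*sqrt(7)) = 8 + 19*I*sqrt(7)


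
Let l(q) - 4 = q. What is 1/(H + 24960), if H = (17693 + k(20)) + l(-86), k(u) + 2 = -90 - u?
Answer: 1/42459 ≈ 2.3552e-5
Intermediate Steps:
k(u) = -92 - u (k(u) = -2 + (-90 - u) = -92 - u)
l(q) = 4 + q
H = 17499 (H = (17693 + (-92 - 1*20)) + (4 - 86) = (17693 + (-92 - 20)) - 82 = (17693 - 112) - 82 = 17581 - 82 = 17499)
1/(H + 24960) = 1/(17499 + 24960) = 1/42459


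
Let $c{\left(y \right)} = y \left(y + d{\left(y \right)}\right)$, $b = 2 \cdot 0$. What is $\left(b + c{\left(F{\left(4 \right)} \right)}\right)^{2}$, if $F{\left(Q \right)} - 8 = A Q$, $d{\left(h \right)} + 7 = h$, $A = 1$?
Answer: $41616$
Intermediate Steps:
$d{\left(h \right)} = -7 + h$
$b = 0$
$F{\left(Q \right)} = 8 + Q$ ($F{\left(Q \right)} = 8 + 1 Q = 8 + Q$)
$c{\left(y \right)} = y \left(-7 + 2 y\right)$ ($c{\left(y \right)} = y \left(y + \left(-7 + y\right)\right) = y \left(-7 + 2 y\right)$)
$\left(b + c{\left(F{\left(4 \right)} \right)}\right)^{2} = \left(0 + \left(8 + 4\right) \left(-7 + 2 \left(8 + 4\right)\right)\right)^{2} = \left(0 + 12 \left(-7 + 2 \cdot 12\right)\right)^{2} = \left(0 + 12 \left(-7 + 24\right)\right)^{2} = \left(0 + 12 \cdot 17\right)^{2} = \left(0 + 204\right)^{2} = 204^{2} = 41616$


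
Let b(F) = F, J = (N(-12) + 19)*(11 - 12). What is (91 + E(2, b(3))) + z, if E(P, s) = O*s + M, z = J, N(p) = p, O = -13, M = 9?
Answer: 54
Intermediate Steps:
J = -7 (J = (-12 + 19)*(11 - 12) = 7*(-1) = -7)
z = -7
E(P, s) = 9 - 13*s (E(P, s) = -13*s + 9 = 9 - 13*s)
(91 + E(2, b(3))) + z = (91 + (9 - 13*3)) - 7 = (91 + (9 - 39)) - 7 = (91 - 30) - 7 = 61 - 7 = 54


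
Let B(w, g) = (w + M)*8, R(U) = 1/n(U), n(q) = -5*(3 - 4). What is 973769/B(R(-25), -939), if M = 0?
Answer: 4868845/8 ≈ 6.0861e+5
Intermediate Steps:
n(q) = 5 (n(q) = -5*(-1) = 5)
R(U) = ⅕ (R(U) = 1/5 = ⅕)
B(w, g) = 8*w (B(w, g) = (w + 0)*8 = w*8 = 8*w)
973769/B(R(-25), -939) = 973769/((8*(⅕))) = 973769/(8/5) = 973769*(5/8) = 4868845/8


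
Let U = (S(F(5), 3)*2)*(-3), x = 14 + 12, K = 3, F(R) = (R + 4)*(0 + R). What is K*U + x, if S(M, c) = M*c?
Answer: -2404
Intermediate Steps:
F(R) = R*(4 + R) (F(R) = (4 + R)*R = R*(4 + R))
x = 26
U = -810 (U = (((5*(4 + 5))*3)*2)*(-3) = (((5*9)*3)*2)*(-3) = ((45*3)*2)*(-3) = (135*2)*(-3) = 270*(-3) = -810)
K*U + x = 3*(-810) + 26 = -2430 + 26 = -2404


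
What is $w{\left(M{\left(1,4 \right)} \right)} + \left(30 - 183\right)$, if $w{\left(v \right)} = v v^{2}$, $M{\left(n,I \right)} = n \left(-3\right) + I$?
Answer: $-152$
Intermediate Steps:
$M{\left(n,I \right)} = I - 3 n$ ($M{\left(n,I \right)} = - 3 n + I = I - 3 n$)
$w{\left(v \right)} = v^{3}$
$w{\left(M{\left(1,4 \right)} \right)} + \left(30 - 183\right) = \left(4 - 3\right)^{3} + \left(30 - 183\right) = 1^{3} - 153 = 1 - 153 = -152$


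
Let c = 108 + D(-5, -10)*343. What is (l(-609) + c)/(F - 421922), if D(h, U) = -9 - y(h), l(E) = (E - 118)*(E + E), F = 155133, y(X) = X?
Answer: -884222/266789 ≈ -3.3143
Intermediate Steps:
l(E) = 2*E*(-118 + E) (l(E) = (-118 + E)*(2*E) = 2*E*(-118 + E))
D(h, U) = -9 - h
c = -1264 (c = 108 + (-9 - 1*(-5))*343 = 108 + (-9 + 5)*343 = 108 - 4*343 = 108 - 1372 = -1264)
(l(-609) + c)/(F - 421922) = (2*(-609)*(-118 - 609) - 1264)/(155133 - 421922) = (2*(-609)*(-727) - 1264)/(-266789) = (885486 - 1264)*(-1/266789) = 884222*(-1/266789) = -884222/266789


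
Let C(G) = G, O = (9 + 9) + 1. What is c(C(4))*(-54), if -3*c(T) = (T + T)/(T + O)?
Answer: 144/23 ≈ 6.2609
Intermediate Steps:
O = 19 (O = 18 + 1 = 19)
c(T) = -2*T/(3*(19 + T)) (c(T) = -(T + T)/(3*(T + 19)) = -2*T/(3*(19 + T)))
c(C(4))*(-54) = -2*4/(57 + 3*4)*(-54) = -2*4/(57 + 12)*(-54) = -2*4/69*(-54) = -2*4*1/69*(-54) = -8/69*(-54) = 144/23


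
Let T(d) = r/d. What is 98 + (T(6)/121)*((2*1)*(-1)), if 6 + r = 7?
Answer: 35573/363 ≈ 97.997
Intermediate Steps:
r = 1 (r = -6 + 7 = 1)
T(d) = 1/d
98 + (T(6)/121)*((2*1)*(-1)) = 98 + (1/(6*121))*((2*1)*(-1)) = 98 + ((1/6)*(1/121))*(2*(-1)) = 98 + (1/726)*(-2) = 98 - 1/363 = 35573/363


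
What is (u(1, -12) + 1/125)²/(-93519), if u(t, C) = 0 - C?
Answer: -2253001/1461234375 ≈ -0.0015418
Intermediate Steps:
u(t, C) = -C
(u(1, -12) + 1/125)²/(-93519) = (-1*(-12) + 1/125)²/(-93519) = (12 + 1/125)²*(-1/93519) = (1501/125)²*(-1/93519) = (2253001/15625)*(-1/93519) = -2253001/1461234375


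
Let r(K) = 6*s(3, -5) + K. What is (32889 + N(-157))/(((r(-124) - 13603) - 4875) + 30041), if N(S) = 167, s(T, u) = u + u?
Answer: 33056/11379 ≈ 2.9050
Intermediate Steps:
s(T, u) = 2*u
r(K) = -60 + K (r(K) = 6*(2*(-5)) + K = 6*(-10) + K = -60 + K)
(32889 + N(-157))/(((r(-124) - 13603) - 4875) + 30041) = (32889 + 167)/((((-60 - 124) - 13603) - 4875) + 30041) = 33056/(((-184 - 13603) - 4875) + 30041) = 33056/((-13787 - 4875) + 30041) = 33056/(-18662 + 30041) = 33056/11379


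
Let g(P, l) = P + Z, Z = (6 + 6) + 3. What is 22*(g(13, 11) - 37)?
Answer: -198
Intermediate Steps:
Z = 15 (Z = 12 + 3 = 15)
g(P, l) = 15 + P (g(P, l) = P + 15 = 15 + P)
22*(g(13, 11) - 37) = 22*((15 + 13) - 37) = 22*(28 - 37) = 22*(-9) = -198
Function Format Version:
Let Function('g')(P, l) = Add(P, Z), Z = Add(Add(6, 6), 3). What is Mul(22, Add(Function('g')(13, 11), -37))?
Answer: -198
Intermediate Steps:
Z = 15 (Z = Add(12, 3) = 15)
Function('g')(P, l) = Add(15, P) (Function('g')(P, l) = Add(P, 15) = Add(15, P))
Mul(22, Add(Function('g')(13, 11), -37)) = Mul(22, Add(Add(15, 13), -37)) = Mul(22, Add(28, -37)) = Mul(22, -9) = -198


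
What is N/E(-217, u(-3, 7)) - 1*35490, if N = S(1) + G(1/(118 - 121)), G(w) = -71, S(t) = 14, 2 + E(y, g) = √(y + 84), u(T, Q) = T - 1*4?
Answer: -4862016/137 + 57*I*√133/137 ≈ -35489.0 + 4.7982*I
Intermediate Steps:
u(T, Q) = -4 + T (u(T, Q) = T - 4 = -4 + T)
E(y, g) = -2 + √(84 + y) (E(y, g) = -2 + √(y + 84) = -2 + √(84 + y))
N = -57 (N = 14 - 71 = -57)
N/E(-217, u(-3, 7)) - 1*35490 = -57/(-2 + √(84 - 217)) - 1*35490 = -57/(-2 + √(-133)) - 35490 = -57/(-2 + I*√133) - 35490 = -35490 - 57/(-2 + I*√133)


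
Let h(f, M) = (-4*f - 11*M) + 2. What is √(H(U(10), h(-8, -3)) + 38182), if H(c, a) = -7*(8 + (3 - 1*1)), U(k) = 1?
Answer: 4*√2382 ≈ 195.22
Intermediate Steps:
h(f, M) = 2 - 11*M - 4*f (h(f, M) = (-11*M - 4*f) + 2 = 2 - 11*M - 4*f)
H(c, a) = -70 (H(c, a) = -7*(8 + (3 - 1)) = -7*(8 + 2) = -7*10 = -70)
√(H(U(10), h(-8, -3)) + 38182) = √(-70 + 38182) = √38112 = 4*√2382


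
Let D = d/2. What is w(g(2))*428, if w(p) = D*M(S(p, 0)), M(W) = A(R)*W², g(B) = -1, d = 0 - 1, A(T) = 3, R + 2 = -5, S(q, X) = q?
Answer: -642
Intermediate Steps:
R = -7 (R = -2 - 5 = -7)
d = -1
M(W) = 3*W²
D = -½ (D = -1/2 = -1*½ = -½ ≈ -0.50000)
w(p) = -3*p²/2
w(g(2))*428 = -3/2*(-1)²*428 = -3/2*1*428 = -3/2*428 = -642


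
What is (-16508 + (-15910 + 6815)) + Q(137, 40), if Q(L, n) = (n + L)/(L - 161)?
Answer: -204883/8 ≈ -25610.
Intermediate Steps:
Q(L, n) = (L + n)/(-161 + L)
(-16508 + (-15910 + 6815)) + Q(137, 40) = (-16508 + (-15910 + 6815)) + (137 + 40)/(-161 + 137) = (-16508 - 9095) + 177/(-24) = -25603 - 1/24*177 = -25603 - 59/8 = -204883/8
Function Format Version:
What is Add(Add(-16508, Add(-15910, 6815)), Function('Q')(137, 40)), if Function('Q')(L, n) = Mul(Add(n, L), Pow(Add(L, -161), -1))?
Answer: Rational(-204883, 8) ≈ -25610.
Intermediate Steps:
Function('Q')(L, n) = Mul(Pow(Add(-161, L), -1), Add(L, n)) (Function('Q')(L, n) = Mul(Add(L, n), Pow(Add(-161, L), -1)) = Mul(Pow(Add(-161, L), -1), Add(L, n)))
Add(Add(-16508, Add(-15910, 6815)), Function('Q')(137, 40)) = Add(Add(-16508, Add(-15910, 6815)), Mul(Pow(Add(-161, 137), -1), Add(137, 40))) = Add(Add(-16508, -9095), Mul(Pow(-24, -1), 177)) = Add(-25603, Mul(Rational(-1, 24), 177)) = Add(-25603, Rational(-59, 8)) = Rational(-204883, 8)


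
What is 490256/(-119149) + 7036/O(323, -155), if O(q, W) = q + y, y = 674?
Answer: 349547132/118791553 ≈ 2.9425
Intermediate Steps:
O(q, W) = 674 + q (O(q, W) = q + 674 = 674 + q)
490256/(-119149) + 7036/O(323, -155) = 490256/(-119149) + 7036/(674 + 323) = 490256*(-1/119149) + 7036/997 = -490256/119149 + 7036*(1/997) = -490256/119149 + 7036/997 = 349547132/118791553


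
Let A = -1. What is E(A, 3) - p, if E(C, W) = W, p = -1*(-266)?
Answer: -263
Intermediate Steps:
p = 266
E(A, 3) - p = 3 - 1*266 = 3 - 266 = -263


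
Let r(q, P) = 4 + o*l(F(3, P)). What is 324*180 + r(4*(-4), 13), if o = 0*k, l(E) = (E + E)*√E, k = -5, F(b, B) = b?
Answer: 58324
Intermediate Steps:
l(E) = 2*E^(3/2) (l(E) = (2*E)*√E = 2*E^(3/2))
o = 0 (o = 0*(-5) = 0)
r(q, P) = 4 (r(q, P) = 4 + 0*(2*3^(3/2)) = 4 + 0*(2*(3*√3)) = 4 + 0*(6*√3) = 4 + 0 = 4)
324*180 + r(4*(-4), 13) = 324*180 + 4 = 58320 + 4 = 58324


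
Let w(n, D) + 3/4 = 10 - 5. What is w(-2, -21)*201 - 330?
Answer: 2097/4 ≈ 524.25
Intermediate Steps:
w(n, D) = 17/4 (w(n, D) = -¾ + (10 - 5) = -¾ + 5 = 17/4)
w(-2, -21)*201 - 330 = (17/4)*201 - 330 = 3417/4 - 330 = 2097/4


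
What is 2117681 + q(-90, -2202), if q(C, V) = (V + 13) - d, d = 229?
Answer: 2115263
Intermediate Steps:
q(C, V) = -216 + V (q(C, V) = (V + 13) - 1*229 = (13 + V) - 229 = -216 + V)
2117681 + q(-90, -2202) = 2117681 + (-216 - 2202) = 2117681 - 2418 = 2115263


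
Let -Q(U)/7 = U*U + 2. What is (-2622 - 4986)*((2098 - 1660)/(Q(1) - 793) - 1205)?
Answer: 3732895632/407 ≈ 9.1717e+6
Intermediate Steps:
Q(U) = -14 - 7*U**2 (Q(U) = -7*(U*U + 2) = -7*(U**2 + 2) = -7*(2 + U**2) = -14 - 7*U**2)
(-2622 - 4986)*((2098 - 1660)/(Q(1) - 793) - 1205) = (-2622 - 4986)*((2098 - 1660)/((-14 - 7*1**2) - 793) - 1205) = -7608*(438/((-14 - 7*1) - 793) - 1205) = -7608*(438/((-14 - 7) - 793) - 1205) = -7608*(438/(-21 - 793) - 1205) = -7608*(438/(-814) - 1205) = -7608*(438*(-1/814) - 1205) = -7608*(-219/407 - 1205) = -7608*(-490654/407) = 3732895632/407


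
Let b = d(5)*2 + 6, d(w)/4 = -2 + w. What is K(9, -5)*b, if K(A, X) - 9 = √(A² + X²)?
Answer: 270 + 30*√106 ≈ 578.87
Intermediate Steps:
d(w) = -8 + 4*w (d(w) = 4*(-2 + w) = -8 + 4*w)
b = 30 (b = (-8 + 4*5)*2 + 6 = (-8 + 20)*2 + 6 = 12*2 + 6 = 24 + 6 = 30)
K(A, X) = 9 + √(A² + X²)
K(9, -5)*b = (9 + √(9² + (-5)²))*30 = (9 + √(81 + 25))*30 = (9 + √106)*30 = 270 + 30*√106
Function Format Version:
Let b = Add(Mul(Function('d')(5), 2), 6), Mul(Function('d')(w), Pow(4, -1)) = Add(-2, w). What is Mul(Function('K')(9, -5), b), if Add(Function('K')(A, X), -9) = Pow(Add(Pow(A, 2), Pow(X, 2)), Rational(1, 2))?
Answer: Add(270, Mul(30, Pow(106, Rational(1, 2)))) ≈ 578.87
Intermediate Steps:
Function('d')(w) = Add(-8, Mul(4, w)) (Function('d')(w) = Mul(4, Add(-2, w)) = Add(-8, Mul(4, w)))
b = 30 (b = Add(Mul(Add(-8, Mul(4, 5)), 2), 6) = Add(Mul(Add(-8, 20), 2), 6) = Add(Mul(12, 2), 6) = Add(24, 6) = 30)
Function('K')(A, X) = Add(9, Pow(Add(Pow(A, 2), Pow(X, 2)), Rational(1, 2)))
Mul(Function('K')(9, -5), b) = Mul(Add(9, Pow(Add(Pow(9, 2), Pow(-5, 2)), Rational(1, 2))), 30) = Mul(Add(9, Pow(Add(81, 25), Rational(1, 2))), 30) = Mul(Add(9, Pow(106, Rational(1, 2))), 30) = Add(270, Mul(30, Pow(106, Rational(1, 2))))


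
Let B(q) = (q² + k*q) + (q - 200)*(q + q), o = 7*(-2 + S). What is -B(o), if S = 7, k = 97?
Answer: 6930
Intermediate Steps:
o = 35 (o = 7*(-2 + 7) = 7*5 = 35)
B(q) = q² + 97*q + 2*q*(-200 + q) (B(q) = (q² + 97*q) + (q - 200)*(q + q) = (q² + 97*q) + (-200 + q)*(2*q) = (q² + 97*q) + 2*q*(-200 + q) = q² + 97*q + 2*q*(-200 + q))
-B(o) = -3*35*(-101 + 35) = -3*35*(-66) = -1*(-6930) = 6930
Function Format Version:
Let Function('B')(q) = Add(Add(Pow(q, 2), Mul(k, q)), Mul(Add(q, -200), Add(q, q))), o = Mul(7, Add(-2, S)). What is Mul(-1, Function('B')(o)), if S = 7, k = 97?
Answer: 6930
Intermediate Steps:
o = 35 (o = Mul(7, Add(-2, 7)) = Mul(7, 5) = 35)
Function('B')(q) = Add(Pow(q, 2), Mul(97, q), Mul(2, q, Add(-200, q))) (Function('B')(q) = Add(Add(Pow(q, 2), Mul(97, q)), Mul(Add(q, -200), Add(q, q))) = Add(Add(Pow(q, 2), Mul(97, q)), Mul(Add(-200, q), Mul(2, q))) = Add(Add(Pow(q, 2), Mul(97, q)), Mul(2, q, Add(-200, q))) = Add(Pow(q, 2), Mul(97, q), Mul(2, q, Add(-200, q))))
Mul(-1, Function('B')(o)) = Mul(-1, Mul(3, 35, Add(-101, 35))) = Mul(-1, Mul(3, 35, -66)) = Mul(-1, -6930) = 6930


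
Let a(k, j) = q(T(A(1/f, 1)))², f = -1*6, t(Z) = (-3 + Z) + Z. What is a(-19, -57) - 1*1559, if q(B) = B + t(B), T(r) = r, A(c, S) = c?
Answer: -6187/4 ≈ -1546.8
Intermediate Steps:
t(Z) = -3 + 2*Z
f = -6
q(B) = -3 + 3*B (q(B) = B + (-3 + 2*B) = -3 + 3*B)
a(k, j) = 49/4 (a(k, j) = (-3 + 3/(-6))² = (-3 + 3*(-⅙))² = (-3 - ½)² = (-7/2)² = 49/4)
a(-19, -57) - 1*1559 = 49/4 - 1*1559 = 49/4 - 1559 = -6187/4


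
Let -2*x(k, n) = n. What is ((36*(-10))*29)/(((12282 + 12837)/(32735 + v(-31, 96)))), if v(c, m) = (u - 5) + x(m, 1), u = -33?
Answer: -37927940/2791 ≈ -13589.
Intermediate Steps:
x(k, n) = -n/2
v(c, m) = -77/2 (v(c, m) = (-33 - 5) - 1/2*1 = -38 - 1/2 = -77/2)
((36*(-10))*29)/(((12282 + 12837)/(32735 + v(-31, 96)))) = ((36*(-10))*29)/(((12282 + 12837)/(32735 - 77/2))) = (-360*29)/((25119/(65393/2))) = -10440/(25119*(2/65393)) = -10440/50238/65393 = -10440*65393/50238 = -37927940/2791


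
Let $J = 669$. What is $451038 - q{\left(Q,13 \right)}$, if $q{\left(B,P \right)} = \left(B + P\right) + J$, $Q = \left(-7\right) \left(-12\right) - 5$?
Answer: $450277$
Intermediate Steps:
$Q = 79$ ($Q = 84 - 5 = 79$)
$q{\left(B,P \right)} = 669 + B + P$ ($q{\left(B,P \right)} = \left(B + P\right) + 669 = 669 + B + P$)
$451038 - q{\left(Q,13 \right)} = 451038 - \left(669 + 79 + 13\right) = 451038 - 761 = 450277$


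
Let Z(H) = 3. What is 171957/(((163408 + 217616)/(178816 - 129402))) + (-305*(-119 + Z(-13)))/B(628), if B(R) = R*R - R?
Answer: 46469319060289/2083756752 ≈ 22301.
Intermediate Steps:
B(R) = R² - R
171957/(((163408 + 217616)/(178816 - 129402))) + (-305*(-119 + Z(-13)))/B(628) = 171957/(((163408 + 217616)/(178816 - 129402))) + (-305*(-119 + 3))/((628*(-1 + 628))) = 171957/((381024/49414)) + (-305*(-116))/((628*627)) = 171957/((381024*(1/49414))) + 35380/393756 = 171957/(190512/24707) + 35380*(1/393756) = 171957*(24707/190512) + 8845/98439 = 1416180533/63504 + 8845/98439 = 46469319060289/2083756752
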